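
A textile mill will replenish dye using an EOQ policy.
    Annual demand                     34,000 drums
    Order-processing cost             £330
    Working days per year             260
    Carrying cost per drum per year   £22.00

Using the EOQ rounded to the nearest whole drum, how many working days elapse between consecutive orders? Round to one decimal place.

7.7 days

Q* = √(2·D·S / H) = √(2·34,000·330 / 22) = √1,020,000.0 ≈ 1,009.95 → Q = 1,010 drums
T = Q/D × 260 days = 1,010/34,000 × 260 = 7.724 days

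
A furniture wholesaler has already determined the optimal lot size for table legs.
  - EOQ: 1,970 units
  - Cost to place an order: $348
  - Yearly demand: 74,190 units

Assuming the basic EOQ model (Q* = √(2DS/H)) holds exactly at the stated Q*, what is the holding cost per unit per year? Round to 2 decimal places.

$13.31

EOQ relation: Q² = 2DS/H, so rearrange for the unknown.
H = 2DS / Q² = 2 × 74,190 × 348 / 1,970² = 13.3052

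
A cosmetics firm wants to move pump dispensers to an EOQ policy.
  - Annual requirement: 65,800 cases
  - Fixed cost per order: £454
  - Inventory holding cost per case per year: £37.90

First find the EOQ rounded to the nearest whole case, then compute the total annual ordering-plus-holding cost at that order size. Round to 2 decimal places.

£47,585.59

Optimal lot size Q* = (2 × 65,800 × £454 / £37.9)^½ ≈ 1,255.56 → Q = 1,256 cases
Ordering: D/Q × S = 65,800/1,256 × £454 = £23,784.39
Holding:  Q/2 × H = 1,256/2 × £37.9 = £23,801.20
Total = £23,784.39 + £23,801.20 = £47,585.59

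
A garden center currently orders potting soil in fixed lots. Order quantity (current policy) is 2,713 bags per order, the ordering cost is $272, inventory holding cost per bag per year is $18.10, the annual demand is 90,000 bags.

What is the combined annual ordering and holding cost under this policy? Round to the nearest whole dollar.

$33,576

Orders/yr = 90,000/2,713 = 33.174; ordering cost = 33.174 × $272 = $9,023.22
Average inventory = 2,713/2 = 1356.5; holding cost = 1356.5 × $18.1 = $24,552.65
Total = $9,023.22 + $24,552.65 = $33,575.87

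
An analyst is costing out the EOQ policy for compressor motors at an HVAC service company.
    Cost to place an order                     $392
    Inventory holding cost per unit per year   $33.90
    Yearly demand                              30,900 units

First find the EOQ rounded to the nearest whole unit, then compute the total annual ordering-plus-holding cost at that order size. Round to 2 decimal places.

$28,657.42

2DS/H = 2·30,900·392/33.9 = 714,619.47
EOQ = √714,619.47 ≈ 845.35 → Q = 845 units
Annual ordering cost = (D/Q)·S = (30,900/845) × 392 = $14,334.67
Annual holding cost  = (Q/2)·H = (845/2) × 33.9 = $14,322.75
Total = $14,334.67 + $14,322.75 = $28,657.42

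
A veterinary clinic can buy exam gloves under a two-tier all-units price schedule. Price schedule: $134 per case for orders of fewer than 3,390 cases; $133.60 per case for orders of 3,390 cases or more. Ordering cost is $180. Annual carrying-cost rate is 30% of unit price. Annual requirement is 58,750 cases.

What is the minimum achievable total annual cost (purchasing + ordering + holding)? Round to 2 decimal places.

H₁ = 30%×$134 = $40.2000;  H₂ = 30%×$133.60 = $40.0800
EOQ₁ = √(2×58,750×180/40.2000) = 725.34  (< 3,390, feasible at tier 1)
EOQ₂ = √(2×58,750×180/40.0800) = 726.43  (< 3,390 → use Q = 3,390 at tier-2 price)
TC(tier 1 (EOQ₁), Q≈725.3) = $7,901,658.70
TC(tier 2, Q≈3,390.0) = $7,920,055.07
Minimum at tier 1 (EOQ₁): $7,901,658.70

$7,901,658.70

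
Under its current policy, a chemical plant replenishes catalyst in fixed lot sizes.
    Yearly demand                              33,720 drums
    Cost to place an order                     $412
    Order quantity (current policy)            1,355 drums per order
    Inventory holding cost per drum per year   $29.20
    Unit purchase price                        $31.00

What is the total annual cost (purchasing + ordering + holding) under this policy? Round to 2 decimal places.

$1,075,355.87

Ordering: D/Q × S = 33,720/1,355 × $412 = $10,252.87
Holding:  Q/2 × H = 1,355/2 × $29.2 = $19,783.00
Purchase cost = D·C = 33,720 × 31 = $1,045,320.00
Total = $10,252.87 + $19,783.00 + $1,045,320.00 = $1,075,355.87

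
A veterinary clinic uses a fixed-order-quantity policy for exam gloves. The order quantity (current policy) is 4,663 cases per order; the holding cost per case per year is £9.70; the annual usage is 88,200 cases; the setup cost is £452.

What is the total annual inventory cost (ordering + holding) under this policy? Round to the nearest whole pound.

£31,165

Annual ordering cost = (D/Q)·S = (88,200/4,663) × 452 = £8,549.52
Annual holding cost  = (Q/2)·H = (4,663/2) × 9.7 = £22,615.55
Total = £8,549.52 + £22,615.55 = £31,165.07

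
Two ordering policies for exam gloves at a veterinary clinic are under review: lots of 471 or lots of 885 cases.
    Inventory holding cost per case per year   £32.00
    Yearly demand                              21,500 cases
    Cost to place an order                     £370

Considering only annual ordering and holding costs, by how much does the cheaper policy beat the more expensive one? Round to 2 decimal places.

For each Q, cost = (D/Q)·S + (Q/2)·H.
TC(471) = (21,500/471)×370 + (471/2)×32 = £24,425.60
TC(885) = (21,500/885)×370 + (885/2)×32 = £23,148.70
Cheaper: Q = 885.  Difference = £1,276.90

£1,276.90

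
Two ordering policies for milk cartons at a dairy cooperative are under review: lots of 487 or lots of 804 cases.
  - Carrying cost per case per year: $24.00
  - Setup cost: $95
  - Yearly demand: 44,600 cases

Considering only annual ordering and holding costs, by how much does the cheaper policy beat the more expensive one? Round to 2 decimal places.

For each Q, cost = (D/Q)·S + (Q/2)·H.
TC(487) = (44,600/487)×95 + (487/2)×24 = $14,544.21
TC(804) = (44,600/804)×95 + (804/2)×24 = $14,917.90
Lots of 487 are cheaper by $373.70.

$373.70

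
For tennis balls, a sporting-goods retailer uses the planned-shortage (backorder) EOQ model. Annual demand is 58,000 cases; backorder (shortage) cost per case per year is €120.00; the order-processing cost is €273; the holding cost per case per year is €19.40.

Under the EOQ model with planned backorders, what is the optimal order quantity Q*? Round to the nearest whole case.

1,377 cases

Basic EOQ = √(2·58,000·273/19.4) = 1,277.643
Backorder adjustment √((H+b)/b) = √((19.4+120)/120) = 1.0778
Q* = 1,277.643 × 1.0778 ≈ 1,377.05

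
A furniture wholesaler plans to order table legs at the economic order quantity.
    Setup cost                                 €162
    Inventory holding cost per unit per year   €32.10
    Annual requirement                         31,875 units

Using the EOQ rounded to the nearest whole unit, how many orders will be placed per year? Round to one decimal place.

Q* = √(2·D·S / H) = √(2·31,875·162 / 32.1) = √321,729.0 ≈ 567.21 → Q = 567
Orders per year = D/Q = 31,875 / 567 = 56.217

56.2 orders per year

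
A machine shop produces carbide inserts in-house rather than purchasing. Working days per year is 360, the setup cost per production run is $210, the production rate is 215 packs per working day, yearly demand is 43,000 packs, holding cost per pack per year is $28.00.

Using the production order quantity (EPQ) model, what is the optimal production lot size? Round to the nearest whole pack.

1,205 packs

Daily demand d = 43,000/360 = 119.444; p = 215; 1 − d/p = 0.44444
EPQ = √(2DS / (H(1 − d/p)))
    = √(2 × 43,000 × 210 / (28 × 0.44444)) ≈ 1,204.68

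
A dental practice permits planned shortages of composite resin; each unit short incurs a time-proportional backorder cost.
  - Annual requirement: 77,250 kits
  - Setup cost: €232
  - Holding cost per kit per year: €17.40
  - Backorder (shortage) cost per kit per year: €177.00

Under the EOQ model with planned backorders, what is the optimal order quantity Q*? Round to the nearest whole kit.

1,504 kits

Basic EOQ = √(2·77,250·232/17.4) = 1,435.270
Backorder adjustment √((H+b)/b) = √((17.4+177)/177) = 1.0480
Q* = 1,435.270 × 1.0480 ≈ 1,504.16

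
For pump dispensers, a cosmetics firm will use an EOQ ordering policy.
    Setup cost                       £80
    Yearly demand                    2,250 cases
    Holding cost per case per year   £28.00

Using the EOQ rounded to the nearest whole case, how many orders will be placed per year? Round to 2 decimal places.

19.91 orders per year

Q* = √(2·D·S / H) = √(2·2,250·80 / 28) = √12,857.1 ≈ 113.39 → Q = 113
Orders per year = D/Q = 2,250 / 113 = 19.912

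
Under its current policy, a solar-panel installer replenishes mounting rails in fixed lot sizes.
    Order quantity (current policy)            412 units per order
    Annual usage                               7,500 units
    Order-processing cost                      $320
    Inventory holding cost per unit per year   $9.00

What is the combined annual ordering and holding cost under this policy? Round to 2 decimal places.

Ordering: D/Q × S = 7,500/412 × $320 = $5,825.24
Holding:  Q/2 × H = 412/2 × $9 = $1,854.00
Total = $5,825.24 + $1,854.00 = $7,679.24

$7,679.24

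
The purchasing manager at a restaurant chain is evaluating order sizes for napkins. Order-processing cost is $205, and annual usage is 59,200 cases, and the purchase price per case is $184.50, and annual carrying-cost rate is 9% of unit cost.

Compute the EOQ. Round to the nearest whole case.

H = i·C = 0.09 × $184.5 = $16.6050 per case-year
EOQ = √(2DS/H) = √(2 × 59,200 × 205 / 16.605)
    = √(1,461,728.40) ≈ 1,209.02

1,209 cases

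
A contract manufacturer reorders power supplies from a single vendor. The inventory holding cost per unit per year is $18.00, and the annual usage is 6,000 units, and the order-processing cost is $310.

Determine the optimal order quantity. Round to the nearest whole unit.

455 units

EOQ = √(2DS/H) = √(2 × 6,000 × 310 / 18)
    = √(206,666.67) ≈ 454.61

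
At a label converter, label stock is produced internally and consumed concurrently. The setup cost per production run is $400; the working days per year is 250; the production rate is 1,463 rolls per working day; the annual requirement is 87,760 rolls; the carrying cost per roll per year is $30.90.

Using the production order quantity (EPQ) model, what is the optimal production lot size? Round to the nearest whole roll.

1,729 rolls

d = 87,760/250 = 351.0400 rolls/day;  effective holding cost H(1 − d/p) = 30.9·(1 − 351.0400/1463) = 23.48569
Q* = √(2DS / H_eff) = √(2·87,760·400 / 23.48569) ≈ 1,728.99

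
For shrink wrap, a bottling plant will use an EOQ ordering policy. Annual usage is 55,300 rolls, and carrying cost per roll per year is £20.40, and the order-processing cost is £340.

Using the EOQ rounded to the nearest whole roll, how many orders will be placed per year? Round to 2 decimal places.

Q* = √(2·D·S / H) = √(2·55,300·340 / 20.4) = √1,843,333.3 ≈ 1,357.69 → Q = 1,358
Orders per year = D/Q = 55,300 / 1,358 = 40.722

40.72 orders per year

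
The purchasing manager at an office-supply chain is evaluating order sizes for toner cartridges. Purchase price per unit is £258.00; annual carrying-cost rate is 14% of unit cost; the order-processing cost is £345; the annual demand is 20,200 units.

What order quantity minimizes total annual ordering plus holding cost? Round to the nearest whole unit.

621 units

Holding cost per unit per year: H = 14% × £258 = £36.1200
Q* = √(2·D·S / H) = √(2·20,200·345 / 36.12) = √385,880.4 ≈ 621.19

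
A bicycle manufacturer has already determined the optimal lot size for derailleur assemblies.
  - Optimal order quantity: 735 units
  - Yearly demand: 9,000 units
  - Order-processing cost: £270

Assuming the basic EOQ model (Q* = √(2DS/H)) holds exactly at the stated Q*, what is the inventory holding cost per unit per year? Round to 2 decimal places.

£9.00

EOQ relation: Q² = 2DS/H, so rearrange for the unknown.
H = 2DS / Q² = 2 × 9,000 × 270 / 735² = 8.9963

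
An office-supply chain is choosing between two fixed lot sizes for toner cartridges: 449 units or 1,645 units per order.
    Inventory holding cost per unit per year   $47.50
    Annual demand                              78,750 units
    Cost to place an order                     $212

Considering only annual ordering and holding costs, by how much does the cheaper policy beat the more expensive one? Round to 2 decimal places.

TC(Q) = (D/Q)S + (Q/2)H
TC(449) = (78,750/449)×212 + (449/2)×47.5 = $47,846.38
TC(1,645) = (78,750/1,645)×212 + (1,645/2)×47.5 = $49,217.69
Cheaper: Q = 449.  Difference = $1,371.31

$1,371.31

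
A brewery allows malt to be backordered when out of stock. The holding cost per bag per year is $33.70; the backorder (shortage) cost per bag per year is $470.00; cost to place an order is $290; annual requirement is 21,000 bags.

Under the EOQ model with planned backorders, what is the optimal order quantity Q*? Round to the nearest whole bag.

622 bags

Basic EOQ = √(2·21,000·290/33.7) = 601.186
Backorder adjustment √((H+b)/b) = √((33.7+470)/470) = 1.0352
Q* = 601.186 × 1.0352 ≈ 622.37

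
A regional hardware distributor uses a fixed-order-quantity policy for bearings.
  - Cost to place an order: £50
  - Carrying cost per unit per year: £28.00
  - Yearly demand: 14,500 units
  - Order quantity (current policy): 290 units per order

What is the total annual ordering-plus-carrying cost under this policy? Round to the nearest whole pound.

£6,560

Orders/yr = 14,500/290 = 50.000; ordering cost = 50.000 × £50 = £2,500.00
Average inventory = 290/2 = 145; holding cost = 145 × £28 = £4,060.00
Total = £2,500.00 + £4,060.00 = £6,560.00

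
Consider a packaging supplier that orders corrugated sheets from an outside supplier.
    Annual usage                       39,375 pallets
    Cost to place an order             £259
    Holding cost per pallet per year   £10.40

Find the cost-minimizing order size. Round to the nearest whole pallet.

1,400 pallets

Optimal lot size Q* = (2 × 39,375 × £259 / £10.4)^½ ≈ 1,400.42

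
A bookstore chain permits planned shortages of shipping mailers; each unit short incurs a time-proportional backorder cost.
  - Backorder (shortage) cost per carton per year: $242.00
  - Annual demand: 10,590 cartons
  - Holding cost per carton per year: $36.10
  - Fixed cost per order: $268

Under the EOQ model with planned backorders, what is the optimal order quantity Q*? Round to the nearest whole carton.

Q* = √(2DS/H) · √((H + b)/b)
   = √(2 × 10,590 × 268 / 36.1) · √((36.1 + 242) / 242)
   = 396.531 × 1.0720 ≈ 425.08

425 cartons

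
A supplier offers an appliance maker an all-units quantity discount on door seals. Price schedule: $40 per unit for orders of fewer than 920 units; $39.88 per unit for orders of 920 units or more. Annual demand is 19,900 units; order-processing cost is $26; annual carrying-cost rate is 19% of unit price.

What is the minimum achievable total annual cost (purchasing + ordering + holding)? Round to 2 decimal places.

H₁ = 19%×$40 = $7.6000;  H₂ = 19%×$39.88 = $7.5772
EOQ₁ = √(2×19,900×26/7.6000) = 369.00  (< 920, feasible at tier 1)
EOQ₂ = √(2×19,900×26/7.5772) = 369.55  (< 920 → use Q = 920 at tier-2 price)
TC(tier 1 (EOQ₁), Q≈369.0) = $798,804.37
TC(tier 2, Q≈920.0) = $797,659.90
Minimum at tier 2: $797,659.90

$797,659.90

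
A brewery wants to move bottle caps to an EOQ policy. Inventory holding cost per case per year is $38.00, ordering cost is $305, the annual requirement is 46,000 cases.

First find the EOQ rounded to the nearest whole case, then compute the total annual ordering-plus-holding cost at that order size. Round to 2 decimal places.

2DS/H = 2·46,000·305/38 = 738,421.05
EOQ = √738,421.05 ≈ 859.31 → Q = 859 cases
Orders/yr = 46,000/859 = 53.551; ordering cost = 53.551 × $305 = $16,332.95
Average inventory = 859/2 = 429.5; holding cost = 429.5 × $38 = $16,321.00
Total = $16,332.95 + $16,321.00 = $32,653.95

$32,653.95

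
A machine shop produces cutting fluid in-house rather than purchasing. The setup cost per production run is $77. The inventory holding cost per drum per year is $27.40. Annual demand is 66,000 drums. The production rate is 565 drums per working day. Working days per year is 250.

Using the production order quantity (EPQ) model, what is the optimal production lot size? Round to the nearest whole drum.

834 drums

Daily demand d = 66,000/250 = 264.000; p = 565; 1 − d/p = 0.53274
EPQ = √(2DS / (H(1 − d/p)))
    = √(2 × 66,000 × 77 / (27.4 × 0.53274)) ≈ 834.45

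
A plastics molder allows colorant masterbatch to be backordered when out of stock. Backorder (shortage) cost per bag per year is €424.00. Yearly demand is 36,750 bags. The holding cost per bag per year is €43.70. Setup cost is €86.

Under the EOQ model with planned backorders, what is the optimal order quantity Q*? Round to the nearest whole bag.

399 bags

Basic EOQ = √(2·36,750·86/43.7) = 380.323
Backorder adjustment √((H+b)/b) = √((43.7+424)/424) = 1.0503
Q* = 380.323 × 1.0503 ≈ 399.44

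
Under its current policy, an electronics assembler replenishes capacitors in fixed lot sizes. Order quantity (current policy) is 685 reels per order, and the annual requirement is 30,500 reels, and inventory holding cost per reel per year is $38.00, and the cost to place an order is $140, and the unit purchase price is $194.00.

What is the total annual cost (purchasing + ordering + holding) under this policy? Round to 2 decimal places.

$5,936,248.58

Ordering: D/Q × S = 30,500/685 × $140 = $6,233.58
Holding:  Q/2 × H = 685/2 × $38 = $13,015.00
Purchase cost = D·C = 30,500 × 194 = $5,917,000.00
Total = $6,233.58 + $13,015.00 + $5,917,000.00 = $5,936,248.58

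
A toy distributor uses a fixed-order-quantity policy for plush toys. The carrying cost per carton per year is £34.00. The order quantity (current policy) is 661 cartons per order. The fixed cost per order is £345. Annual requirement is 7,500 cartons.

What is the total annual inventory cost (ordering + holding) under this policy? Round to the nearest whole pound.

£15,152

Annual ordering cost = (D/Q)·S = (7,500/661) × 345 = £3,914.52
Annual holding cost  = (Q/2)·H = (661/2) × 34 = £11,237.00
Total = £3,914.52 + £11,237.00 = £15,151.52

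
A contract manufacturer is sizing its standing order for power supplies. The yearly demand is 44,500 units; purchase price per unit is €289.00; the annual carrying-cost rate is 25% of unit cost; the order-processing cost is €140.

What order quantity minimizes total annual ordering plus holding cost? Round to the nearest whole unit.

415 units

Holding cost per unit per year: H = 25% × €289 = €72.2500
Q* = √(2·D·S / H) = √(2·44,500·140 / 72.25) = √172,456.7 ≈ 415.28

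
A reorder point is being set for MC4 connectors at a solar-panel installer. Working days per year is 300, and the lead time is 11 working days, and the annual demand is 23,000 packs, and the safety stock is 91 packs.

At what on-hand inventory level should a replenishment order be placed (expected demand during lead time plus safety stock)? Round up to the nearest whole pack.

Daily demand d = 23,000 / 300 = 76.667 packs/day
Demand during lead time = 76.667 × 11 = 843.33
Reorder point = 843.33 + 91 = 934.33 → round up

935 packs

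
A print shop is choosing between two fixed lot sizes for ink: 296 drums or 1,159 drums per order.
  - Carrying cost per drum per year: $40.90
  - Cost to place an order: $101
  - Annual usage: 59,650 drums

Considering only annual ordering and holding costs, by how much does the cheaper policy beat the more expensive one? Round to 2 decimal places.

For each Q, cost = (D/Q)·S + (Q/2)·H.
TC(296) = (59,650/296)×101 + (296/2)×40.9 = $26,406.75
TC(1,159) = (59,650/1,159)×101 + (1,159/2)×40.9 = $28,899.69
|ΔTC| = |$26,406.75 − $28,899.69| = $2,492.95

$2,492.95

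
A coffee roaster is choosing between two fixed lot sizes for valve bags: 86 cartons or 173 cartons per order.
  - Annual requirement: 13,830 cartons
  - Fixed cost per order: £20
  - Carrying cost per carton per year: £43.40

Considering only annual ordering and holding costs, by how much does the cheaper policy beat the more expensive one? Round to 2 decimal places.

Annual cost at Q: ordering D·S/Q plus holding Q·H/2.
TC(86) = (13,830/86)×20 + (86/2)×43.4 = £5,082.48
TC(173) = (13,830/173)×20 + (173/2)×43.4 = £5,352.94
Cheaper: Q = 86.  Difference = £270.46

£270.46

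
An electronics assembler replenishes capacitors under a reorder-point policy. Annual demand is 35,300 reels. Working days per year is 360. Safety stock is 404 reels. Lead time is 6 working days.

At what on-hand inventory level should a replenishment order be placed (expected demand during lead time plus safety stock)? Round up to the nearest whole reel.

Daily demand d = 35,300 / 360 = 98.056 reels/day
Demand during lead time = 98.056 × 6 = 588.33
Reorder point = 588.33 + 404 = 992.33 → round up

993 reels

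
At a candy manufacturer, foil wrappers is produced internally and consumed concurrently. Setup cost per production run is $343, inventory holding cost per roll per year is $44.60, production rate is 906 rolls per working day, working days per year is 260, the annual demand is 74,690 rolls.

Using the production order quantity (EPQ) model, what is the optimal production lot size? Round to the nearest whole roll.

Daily demand d = 74,690/260 = 287.269; p = 906; 1 − d/p = 0.68293
EPQ = √(2DS / (H(1 − d/p)))
    = √(2 × 74,690 × 343 / (44.6 × 0.68293)) ≈ 1,297.00

1,297 rolls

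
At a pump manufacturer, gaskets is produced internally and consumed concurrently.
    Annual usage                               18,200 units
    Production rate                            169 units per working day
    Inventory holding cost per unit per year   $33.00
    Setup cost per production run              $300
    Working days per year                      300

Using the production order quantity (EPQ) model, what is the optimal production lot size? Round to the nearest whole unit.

718 units

Daily demand d = 18,200/300 = 60.667; p = 169; 1 − d/p = 0.64103
EPQ = √(2DS / (H(1 − d/p)))
    = √(2 × 18,200 × 300 / (33 × 0.64103)) ≈ 718.48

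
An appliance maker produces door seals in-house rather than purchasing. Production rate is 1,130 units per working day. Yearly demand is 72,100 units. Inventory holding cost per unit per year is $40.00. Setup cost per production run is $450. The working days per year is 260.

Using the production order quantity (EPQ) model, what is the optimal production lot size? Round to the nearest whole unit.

Daily demand d = 72,100/260 = 277.308; p = 1130; 1 − d/p = 0.75459
EPQ = √(2DS / (H(1 − d/p)))
    = √(2 × 72,100 × 450 / (40 × 0.75459)) ≈ 1,466.23

1,466 units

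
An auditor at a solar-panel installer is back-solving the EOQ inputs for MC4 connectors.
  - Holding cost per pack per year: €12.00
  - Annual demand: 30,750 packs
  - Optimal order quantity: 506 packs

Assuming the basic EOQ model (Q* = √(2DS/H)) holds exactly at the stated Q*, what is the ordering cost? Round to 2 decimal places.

€49.96

From Q* = √(2DS/H) ⇒ Q*² = 2DS/H.
S = Q²H / (2D) = 506² × 12 / (2 × 30,750) = 49.9582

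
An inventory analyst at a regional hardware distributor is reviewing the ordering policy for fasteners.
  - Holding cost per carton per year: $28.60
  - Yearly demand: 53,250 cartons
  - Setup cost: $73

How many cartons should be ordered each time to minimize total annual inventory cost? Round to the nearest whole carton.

521 cartons

Optimal lot size Q* = (2 × 53,250 × $73 / $28.6)^½ ≈ 521.38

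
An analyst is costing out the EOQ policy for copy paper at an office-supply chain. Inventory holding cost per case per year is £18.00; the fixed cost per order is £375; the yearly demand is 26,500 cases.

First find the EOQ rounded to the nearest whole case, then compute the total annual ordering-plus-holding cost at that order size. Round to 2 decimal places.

£18,914.28

2DS/H = 2·26,500·375/18 = 1,104,166.67
EOQ = √1,104,166.67 ≈ 1,050.79 → Q = 1,051 cases
Annual ordering cost = (D/Q)·S = (26,500/1,051) × 375 = £9,455.28
Annual holding cost  = (Q/2)·H = (1,051/2) × 18 = £9,459.00
Total = £9,455.28 + £9,459.00 = £18,914.28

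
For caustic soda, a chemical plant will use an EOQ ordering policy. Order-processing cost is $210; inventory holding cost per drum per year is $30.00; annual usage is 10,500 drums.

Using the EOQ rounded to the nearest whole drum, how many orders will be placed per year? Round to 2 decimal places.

27.42 orders per year

EOQ = √(2DS/H) = √(2 × 10,500 × 210 / 30)
    = √(147,000.00) ≈ 383.41 → Q = 383
N = D/Q = 10,500/383 ≈ 27.415 orders/yr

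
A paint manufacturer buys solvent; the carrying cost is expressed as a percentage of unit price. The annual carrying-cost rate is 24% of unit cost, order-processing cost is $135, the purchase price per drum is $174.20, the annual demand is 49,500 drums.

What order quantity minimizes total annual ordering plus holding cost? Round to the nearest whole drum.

565 drums

Holding cost per drum per year: H = 24% × $174.2 = $41.8080
EOQ = √(2DS/H) = √(2 × 49,500 × 135 / 41.808)
    = √(319,675.66) ≈ 565.40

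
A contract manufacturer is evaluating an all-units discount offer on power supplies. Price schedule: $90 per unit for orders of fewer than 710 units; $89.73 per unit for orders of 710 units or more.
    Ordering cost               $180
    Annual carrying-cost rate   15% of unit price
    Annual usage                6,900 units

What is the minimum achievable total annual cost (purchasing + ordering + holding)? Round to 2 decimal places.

H₁ = 15%×$90 = $13.5000;  H₂ = 15%×$89.73 = $13.4595
EOQ₁ = √(2×6,900×180/13.5000) = 428.95  (< 710, feasible at tier 1)
EOQ₂ = √(2×6,900×180/13.4595) = 429.60  (< 710 → use Q = 710 at tier-2 price)
TC(tier 1 (EOQ₁), Q≈429.0) = $626,790.85
TC(tier 2, Q≈710.0) = $625,664.42
Minimum at tier 2: $625,664.42

$625,664.42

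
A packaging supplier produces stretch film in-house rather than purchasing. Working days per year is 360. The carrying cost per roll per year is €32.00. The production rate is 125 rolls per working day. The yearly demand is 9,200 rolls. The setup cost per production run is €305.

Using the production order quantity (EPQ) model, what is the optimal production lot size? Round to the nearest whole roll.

Daily demand d = 9,200/360 = 25.556; p = 125; 1 − d/p = 0.79556
EPQ = √(2DS / (H(1 − d/p)))
    = √(2 × 9,200 × 305 / (32 × 0.79556)) ≈ 469.51

470 rolls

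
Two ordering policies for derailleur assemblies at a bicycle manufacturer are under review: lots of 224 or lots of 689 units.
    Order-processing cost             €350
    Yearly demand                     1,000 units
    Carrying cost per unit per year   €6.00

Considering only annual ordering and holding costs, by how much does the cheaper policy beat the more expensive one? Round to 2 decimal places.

€340.48

Annual cost at Q: ordering D·S/Q plus holding Q·H/2.
TC(224) = (1,000/224)×350 + (224/2)×6 = €2,234.50
TC(689) = (1,000/689)×350 + (689/2)×6 = €2,574.98
|ΔTC| = |€2,234.50 − €2,574.98| = €340.48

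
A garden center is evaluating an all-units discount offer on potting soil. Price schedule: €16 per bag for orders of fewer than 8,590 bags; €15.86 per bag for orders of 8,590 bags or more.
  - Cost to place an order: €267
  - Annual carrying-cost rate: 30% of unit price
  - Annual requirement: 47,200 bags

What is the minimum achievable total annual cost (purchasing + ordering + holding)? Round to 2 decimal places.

€766,199.23

H₁ = 30%×€16 = €4.8000;  H₂ = 30%×€15.86 = €4.7580
EOQ₁ = √(2×47,200×267/4.8000) = 2,291.51  (< 8,590, feasible at tier 1)
EOQ₂ = √(2×47,200×267/4.7580) = 2,301.60  (< 8,590 → use Q = 8,590 at tier-2 price)
TC(tier 1 (EOQ₁), Q≈2,291.5) = €766,199.23
TC(tier 2, Q≈8,590.0) = €770,494.71
Minimum at tier 1 (EOQ₁): €766,199.23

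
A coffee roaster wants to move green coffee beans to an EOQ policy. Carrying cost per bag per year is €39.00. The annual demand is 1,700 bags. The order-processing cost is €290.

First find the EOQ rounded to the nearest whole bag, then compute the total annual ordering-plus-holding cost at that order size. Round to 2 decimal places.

EOQ = √(2DS/H) = √(2 × 1,700 × 290 / 39)
    = √(25,282.05) ≈ 159.00 → Q = 159 bags
Ordering: D/Q × S = 1,700/159 × €290 = €3,100.63
Holding:  Q/2 × H = 159/2 × €39 = €3,100.50
Total = €3,100.63 + €3,100.50 = €6,201.13

€6,201.13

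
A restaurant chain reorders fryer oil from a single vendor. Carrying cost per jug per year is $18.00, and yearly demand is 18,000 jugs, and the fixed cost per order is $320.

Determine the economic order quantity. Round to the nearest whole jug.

800 jugs

2DS/H = 2·18,000·320/18 = 640,000.00
EOQ = √640,000.00 ≈ 800.00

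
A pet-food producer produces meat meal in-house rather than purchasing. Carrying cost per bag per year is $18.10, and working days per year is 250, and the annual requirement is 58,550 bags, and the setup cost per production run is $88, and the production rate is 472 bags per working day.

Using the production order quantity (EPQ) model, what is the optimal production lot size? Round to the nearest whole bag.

d = 58,550/250 = 234.2000 bags/day;  effective holding cost H(1 − d/p) = 18.1·(1 − 234.2000/472) = 9.11903
Q* = √(2DS / H_eff) = √(2·58,550·88 / 9.11903) ≈ 1,063.03

1,063 bags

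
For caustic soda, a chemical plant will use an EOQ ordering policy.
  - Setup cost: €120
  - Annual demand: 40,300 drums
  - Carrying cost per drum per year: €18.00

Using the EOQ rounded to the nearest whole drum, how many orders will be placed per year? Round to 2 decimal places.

Q* = √(2·D·S / H) = √(2·40,300·120 / 18) = √537,333.3 ≈ 733.03 → Q = 733
Orders per year = D/Q = 40,300 / 733 = 54.980

54.98 orders per year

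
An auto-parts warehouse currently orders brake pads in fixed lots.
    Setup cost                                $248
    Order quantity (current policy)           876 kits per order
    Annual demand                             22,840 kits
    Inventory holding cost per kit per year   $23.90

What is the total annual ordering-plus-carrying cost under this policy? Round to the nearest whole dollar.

$16,934

Orders/yr = 22,840/876 = 26.073; ordering cost = 26.073 × $248 = $6,466.12
Average inventory = 876/2 = 438; holding cost = 438 × $23.9 = $10,468.20
Total = $6,466.12 + $10,468.20 = $16,934.32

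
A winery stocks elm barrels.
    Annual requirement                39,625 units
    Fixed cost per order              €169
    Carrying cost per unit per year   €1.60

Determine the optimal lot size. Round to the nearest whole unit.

2,893 units

Optimal lot size Q* = (2 × 39,625 × €169 / €1.6)^½ ≈ 2,893.23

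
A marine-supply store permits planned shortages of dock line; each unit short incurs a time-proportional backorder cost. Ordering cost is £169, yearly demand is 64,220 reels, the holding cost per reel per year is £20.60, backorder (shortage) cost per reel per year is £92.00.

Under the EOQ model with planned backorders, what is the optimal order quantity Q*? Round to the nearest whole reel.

1,136 reels

Basic EOQ = √(2·64,220·169/20.6) = 1,026.502
Backorder adjustment √((H+b)/b) = √((20.6+92)/92) = 1.1063
Q* = 1,026.502 × 1.1063 ≈ 1,135.63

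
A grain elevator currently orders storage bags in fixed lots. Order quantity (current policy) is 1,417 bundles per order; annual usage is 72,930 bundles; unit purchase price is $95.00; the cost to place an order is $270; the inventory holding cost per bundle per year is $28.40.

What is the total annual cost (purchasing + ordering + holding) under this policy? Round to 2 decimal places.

Ordering: D/Q × S = 72,930/1,417 × $270 = $13,896.33
Holding:  Q/2 × H = 1,417/2 × $28.4 = $20,121.40
Purchase cost = D·C = 72,930 × 95 = $6,928,350.00
Total = $13,896.33 + $20,121.40 + $6,928,350.00 = $6,962,367.73

$6,962,367.73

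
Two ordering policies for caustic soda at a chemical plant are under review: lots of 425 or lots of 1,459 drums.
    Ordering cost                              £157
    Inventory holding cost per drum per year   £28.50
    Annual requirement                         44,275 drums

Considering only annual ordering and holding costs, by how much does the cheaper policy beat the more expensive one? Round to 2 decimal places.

TC(Q) = (D/Q)S + (Q/2)H
TC(425) = (44,275/425)×157 + (425/2)×28.5 = £22,411.96
TC(1,459) = (44,275/1,459)×157 + (1,459/2)×28.5 = £25,555.09
Lots of 425 are cheaper by £3,143.14.

£3,143.14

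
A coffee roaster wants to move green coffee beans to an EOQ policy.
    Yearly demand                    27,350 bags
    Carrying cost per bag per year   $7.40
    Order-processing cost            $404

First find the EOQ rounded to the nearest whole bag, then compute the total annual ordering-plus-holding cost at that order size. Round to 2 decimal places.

EOQ = √(2DS/H) = √(2 × 27,350 × 404 / 7.4)
    = √(2,986,324.32) ≈ 1,728.10 → Q = 1,728 bags
Annual ordering cost = (D/Q)·S = (27,350/1,728) × 404 = $6,394.33
Annual holding cost  = (Q/2)·H = (1,728/2) × 7.4 = $6,393.60
Total = $6,394.33 + $6,393.60 = $12,787.93

$12,787.93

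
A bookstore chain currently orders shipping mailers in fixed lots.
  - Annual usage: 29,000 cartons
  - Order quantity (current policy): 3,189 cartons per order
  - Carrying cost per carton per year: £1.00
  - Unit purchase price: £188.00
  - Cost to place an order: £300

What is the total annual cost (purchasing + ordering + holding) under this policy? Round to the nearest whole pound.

Orders/yr = 29,000/3,189 = 9.094; ordering cost = 9.094 × £300 = £2,728.13
Average inventory = 3,189/2 = 1594.5; holding cost = 1594.5 × £1 = £1,594.50
Purchase cost = D·C = 29,000 × 188 = £5,452,000.00
Total = £2,728.13 + £1,594.50 + £5,452,000.00 = £5,456,322.63

£5,456,323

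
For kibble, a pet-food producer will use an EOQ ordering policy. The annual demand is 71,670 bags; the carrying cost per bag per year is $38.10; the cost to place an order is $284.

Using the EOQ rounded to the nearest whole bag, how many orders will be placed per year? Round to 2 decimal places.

69.31 orders per year

Optimal lot size Q* = (2 × 71,670 × $284 / $38.1)^½ ≈ 1,033.67 → Q = 1,034
N = D/Q = 71,670/1,034 ≈ 69.313 orders/yr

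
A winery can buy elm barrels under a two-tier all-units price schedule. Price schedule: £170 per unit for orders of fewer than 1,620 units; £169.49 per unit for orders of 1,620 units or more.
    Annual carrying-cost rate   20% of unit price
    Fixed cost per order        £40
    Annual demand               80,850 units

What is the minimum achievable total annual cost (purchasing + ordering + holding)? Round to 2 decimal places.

£13,732,720.18

H₁ = 20%×£170 = £34.0000;  H₂ = 20%×£169.49 = £33.8980
EOQ₁ = √(2×80,850×40/34.0000) = 436.16  (< 1,620, feasible at tier 1)
EOQ₂ = √(2×80,850×40/33.8980) = 436.82  (< 1,620 → use Q = 1,620 at tier-2 price)
TC(tier 1 (EOQ₁), Q≈436.2) = £13,759,329.43
TC(tier 2, Q≈1,620.0) = £13,732,720.18
Minimum at tier 2: £13,732,720.18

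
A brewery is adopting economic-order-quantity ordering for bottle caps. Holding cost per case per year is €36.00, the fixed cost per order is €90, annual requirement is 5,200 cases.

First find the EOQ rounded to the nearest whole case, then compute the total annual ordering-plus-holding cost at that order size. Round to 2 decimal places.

€5,804.83

EOQ = √(2DS/H) = √(2 × 5,200 × 90 / 36)
    = √(26,000.00) ≈ 161.25 → Q = 161 cases
Annual ordering cost = (D/Q)·S = (5,200/161) × 90 = €2,906.83
Annual holding cost  = (Q/2)·H = (161/2) × 36 = €2,898.00
Total = €2,906.83 + €2,898.00 = €5,804.83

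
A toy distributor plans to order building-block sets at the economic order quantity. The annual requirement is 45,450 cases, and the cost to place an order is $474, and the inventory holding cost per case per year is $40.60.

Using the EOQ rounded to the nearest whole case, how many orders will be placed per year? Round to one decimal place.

44.1 orders per year

Optimal lot size Q* = (2 × 45,450 × $474 / $40.6)^½ ≈ 1,030.17 → Q = 1,030
Orders per year = D/Q = 45,450 / 1,030 = 44.126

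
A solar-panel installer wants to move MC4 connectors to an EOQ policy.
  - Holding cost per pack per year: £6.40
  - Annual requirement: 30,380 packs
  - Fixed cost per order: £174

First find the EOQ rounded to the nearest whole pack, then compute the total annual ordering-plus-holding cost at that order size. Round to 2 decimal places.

Optimal lot size Q* = (2 × 30,380 × £174 / £6.4)^½ ≈ 1,285.27 → Q = 1,285 packs
Orders/yr = 30,380/1,285 = 23.642; ordering cost = 23.642 × £174 = £4,113.71
Average inventory = 1,285/2 = 642.5; holding cost = 642.5 × £6.4 = £4,112.00
Total = £4,113.71 + £4,112.00 = £8,225.71

£8,225.71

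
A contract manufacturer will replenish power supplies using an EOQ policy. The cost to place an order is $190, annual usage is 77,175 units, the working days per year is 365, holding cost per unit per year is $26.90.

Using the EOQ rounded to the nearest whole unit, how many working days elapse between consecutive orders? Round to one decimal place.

2DS/H = 2·77,175·190/26.9 = 1,090,204.46
EOQ = √1,090,204.46 ≈ 1,044.13 → Q = 1,044 units
Days between orders = 365 / (D/Q) = 365 / 73.922 ≈ 4.938

4.9 days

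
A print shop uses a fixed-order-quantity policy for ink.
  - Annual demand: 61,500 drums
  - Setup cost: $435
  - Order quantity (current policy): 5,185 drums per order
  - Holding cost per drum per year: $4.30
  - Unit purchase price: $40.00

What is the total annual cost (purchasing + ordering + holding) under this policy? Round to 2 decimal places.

Ordering: D/Q × S = 61,500/5,185 × $435 = $5,159.59
Holding:  Q/2 × H = 5,185/2 × $4.3 = $11,147.75
Purchase cost = D·C = 61,500 × 40 = $2,460,000.00
Total = $5,159.59 + $11,147.75 + $2,460,000.00 = $2,476,307.34

$2,476,307.34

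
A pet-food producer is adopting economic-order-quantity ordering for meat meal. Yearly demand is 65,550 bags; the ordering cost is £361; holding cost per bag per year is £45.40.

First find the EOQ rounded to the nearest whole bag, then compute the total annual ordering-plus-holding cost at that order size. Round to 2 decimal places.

£46,353.54

EOQ = √(2DS/H) = √(2 × 65,550 × 361 / 45.4)
    = √(1,042,447.14) ≈ 1,021.00 → Q = 1,021 bags
Ordering: D/Q × S = 65,550/1,021 × £361 = £23,176.84
Holding:  Q/2 × H = 1,021/2 × £45.4 = £23,176.70
Total = £23,176.84 + £23,176.70 = £46,353.54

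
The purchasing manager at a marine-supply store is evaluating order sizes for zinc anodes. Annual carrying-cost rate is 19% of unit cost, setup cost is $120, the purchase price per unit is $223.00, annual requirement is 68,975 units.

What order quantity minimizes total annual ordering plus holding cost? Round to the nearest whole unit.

625 units

Carrying cost H = $223 × 19% = $42.3700/unit/yr
EOQ = √(2DS/H) = √(2 × 68,975 × 120 / 42.37)
    = √(390,700.97) ≈ 625.06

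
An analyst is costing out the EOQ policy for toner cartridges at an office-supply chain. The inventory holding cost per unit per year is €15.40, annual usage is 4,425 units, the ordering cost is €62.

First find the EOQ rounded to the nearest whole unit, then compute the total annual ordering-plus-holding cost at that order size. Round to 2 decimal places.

Q* = √(2·D·S / H) = √(2·4,425·62 / 15.4) = √35,629.9 ≈ 188.76 → Q = 189 units
Ordering: D/Q × S = 4,425/189 × €62 = €1,451.59
Holding:  Q/2 × H = 189/2 × €15.4 = €1,455.30
Total = €1,451.59 + €1,455.30 = €2,906.89

€2,906.89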